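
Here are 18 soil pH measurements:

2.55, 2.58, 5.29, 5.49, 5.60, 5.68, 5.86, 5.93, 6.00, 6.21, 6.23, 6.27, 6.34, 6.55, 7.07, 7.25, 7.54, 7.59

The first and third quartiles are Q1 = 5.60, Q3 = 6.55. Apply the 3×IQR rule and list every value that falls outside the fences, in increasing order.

IQR = Q3 − Q1 = 6.55 − 5.60 = 0.95.
Lower fence = Q1 − 3·IQR = 5.60 − 2.85 = 2.75.
Upper fence = Q3 + 3·IQR = 6.55 + 2.85 = 9.40.
2.55 < 2.75 → outlier.
2.58 < 2.75 → outlier.
All remaining values lie within [2.75, 9.40].

2.55, 2.58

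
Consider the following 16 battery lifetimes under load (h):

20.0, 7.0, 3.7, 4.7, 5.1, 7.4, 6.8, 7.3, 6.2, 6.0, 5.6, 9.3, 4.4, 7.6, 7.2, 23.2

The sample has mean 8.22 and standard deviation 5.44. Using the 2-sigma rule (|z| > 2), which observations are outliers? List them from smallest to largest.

20.0, 23.2

Cutoffs at x̄ ± 2s: 8.22 ± 2·5.44 = [-2.66, 19.10].
20.0: z = 2.17, |z| > 2 → outlier.
23.2: z = 2.75, |z| > 2 → outlier.
Every other value lies within [-2.66, 19.10].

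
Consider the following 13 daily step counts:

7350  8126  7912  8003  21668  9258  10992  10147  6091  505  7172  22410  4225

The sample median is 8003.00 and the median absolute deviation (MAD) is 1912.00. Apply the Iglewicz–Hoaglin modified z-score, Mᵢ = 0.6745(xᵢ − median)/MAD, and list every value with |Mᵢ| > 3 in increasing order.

|Mᵢ| > 3 ⇔ |xᵢ − 8003.00| > 3·1912.00/0.6745 = 8504.08.
So outliers lie outside [-501.08, 16507.08].
21668: M = 4.82 → outlier.
22410: M = 5.08 → outlier.

21668, 22410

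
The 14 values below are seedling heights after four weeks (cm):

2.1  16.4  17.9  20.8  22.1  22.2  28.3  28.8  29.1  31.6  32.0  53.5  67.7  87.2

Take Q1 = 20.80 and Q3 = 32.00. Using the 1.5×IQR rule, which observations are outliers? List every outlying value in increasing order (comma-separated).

IQR = Q3 − Q1 = 32.00 − 20.80 = 11.20.
Lower fence = Q1 − 1.5·IQR = 20.80 − 16.80 = 4.00.
Upper fence = Q3 + 1.5·IQR = 32.00 + 16.80 = 48.80.
2.1 < 4.00 → outlier.
53.5 > 48.80 → outlier.
67.7 > 48.80 → outlier.
87.2 > 48.80 → outlier.
All remaining values lie within [4.00, 48.80].

2.1, 53.5, 67.7, 87.2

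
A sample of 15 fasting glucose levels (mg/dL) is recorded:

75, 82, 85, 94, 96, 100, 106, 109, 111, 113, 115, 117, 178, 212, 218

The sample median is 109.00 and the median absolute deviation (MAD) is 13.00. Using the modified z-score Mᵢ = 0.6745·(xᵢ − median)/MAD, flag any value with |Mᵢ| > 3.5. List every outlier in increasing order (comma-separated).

178, 212, 218

|Mᵢ| > 3.5 ⇔ |xᵢ − 109.00| > 3.5·13.00/0.6745 = 67.46.
So outliers lie outside [41.54, 176.46].
178: M = 3.58 → outlier.
212: M = 5.34 → outlier.
218: M = 5.66 → outlier.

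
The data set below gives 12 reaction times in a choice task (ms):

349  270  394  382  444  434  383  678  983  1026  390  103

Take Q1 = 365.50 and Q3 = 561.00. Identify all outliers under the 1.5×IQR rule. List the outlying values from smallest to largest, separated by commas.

983, 1026

IQR = Q3 − Q1 = 561.00 − 365.50 = 195.50.
Lower fence = Q1 − 1.5·IQR = 365.50 − 293.25 = 72.25.
Upper fence = Q3 + 1.5·IQR = 561.00 + 293.25 = 854.25.
983 > 854.25 → outlier.
1026 > 854.25 → outlier.
All remaining values lie within [72.25, 854.25].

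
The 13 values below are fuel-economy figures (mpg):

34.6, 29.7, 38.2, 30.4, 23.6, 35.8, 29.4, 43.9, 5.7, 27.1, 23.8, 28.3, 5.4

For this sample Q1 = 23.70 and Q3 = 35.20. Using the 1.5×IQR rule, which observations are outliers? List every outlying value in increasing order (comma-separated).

5.4, 5.7

IQR = Q3 − Q1 = 35.20 − 23.70 = 11.50.
Lower fence = Q1 − 1.5·IQR = 23.70 − 17.25 = 6.45.
Upper fence = Q3 + 1.5·IQR = 35.20 + 17.25 = 52.45.
5.4 < 6.45 → outlier.
5.7 < 6.45 → outlier.
All remaining values lie within [6.45, 52.45].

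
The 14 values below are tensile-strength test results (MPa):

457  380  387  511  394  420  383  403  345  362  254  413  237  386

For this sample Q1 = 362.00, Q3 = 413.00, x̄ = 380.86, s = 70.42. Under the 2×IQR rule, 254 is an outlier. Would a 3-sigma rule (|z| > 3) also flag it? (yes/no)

z = (254 − 380.86) / 70.42 = -1.80.
|z| = 1.80 ≤ 3.

no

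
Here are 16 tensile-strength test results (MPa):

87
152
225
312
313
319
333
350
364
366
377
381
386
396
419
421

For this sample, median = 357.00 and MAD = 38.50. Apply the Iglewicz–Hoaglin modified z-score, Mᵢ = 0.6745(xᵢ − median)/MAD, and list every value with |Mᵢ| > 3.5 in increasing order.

|Mᵢ| > 3.5 ⇔ |xᵢ − 357.00| > 3.5·38.50/0.6745 = 199.78.
So outliers lie outside [157.22, 556.78].
87: M = -4.73 → outlier.
152: M = -3.59 → outlier.

87, 152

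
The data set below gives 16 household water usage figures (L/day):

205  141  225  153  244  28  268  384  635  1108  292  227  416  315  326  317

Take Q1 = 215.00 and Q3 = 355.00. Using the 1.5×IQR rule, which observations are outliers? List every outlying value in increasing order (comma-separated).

IQR = Q3 − Q1 = 355.00 − 215.00 = 140.00.
Lower fence = Q1 − 1.5·IQR = 215.00 − 210.00 = 5.00.
Upper fence = Q3 + 1.5·IQR = 355.00 + 210.00 = 565.00.
635 > 565.00 → outlier.
1108 > 565.00 → outlier.
All remaining values lie within [5.00, 565.00].

635, 1108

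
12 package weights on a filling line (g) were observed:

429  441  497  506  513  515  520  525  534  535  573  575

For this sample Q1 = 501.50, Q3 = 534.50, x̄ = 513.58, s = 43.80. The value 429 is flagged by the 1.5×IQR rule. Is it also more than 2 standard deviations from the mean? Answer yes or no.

no

z = (429 − 513.58) / 43.80 = -1.93.
|z| = 1.93 ≤ 2.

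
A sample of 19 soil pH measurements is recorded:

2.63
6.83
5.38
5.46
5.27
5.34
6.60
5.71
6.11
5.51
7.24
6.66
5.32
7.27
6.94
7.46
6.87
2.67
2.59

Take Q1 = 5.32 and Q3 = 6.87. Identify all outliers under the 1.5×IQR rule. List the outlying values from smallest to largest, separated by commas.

IQR = Q3 − Q1 = 6.87 − 5.32 = 1.55.
Lower fence = Q1 − 1.5·IQR = 5.32 − 2.325 = 2.995.
Upper fence = Q3 + 1.5·IQR = 6.87 + 2.325 = 9.195.
2.59 < 2.995 → outlier.
2.63 < 2.995 → outlier.
2.67 < 2.995 → outlier.
All remaining values lie within [2.995, 9.195].

2.59, 2.63, 2.67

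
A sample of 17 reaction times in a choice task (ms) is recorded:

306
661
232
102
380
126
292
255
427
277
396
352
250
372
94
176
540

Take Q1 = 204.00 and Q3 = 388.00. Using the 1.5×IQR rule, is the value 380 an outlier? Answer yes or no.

no

IQR = Q3 − Q1 = 388.00 − 204.00 = 184.00.
Lower fence = Q1 − 1.5·IQR = 204.00 − 276.00 = -72.00.
Upper fence = Q3 + 1.5·IQR = 388.00 + 276.00 = 664.00.
380 lies within [-72.00, 664.00].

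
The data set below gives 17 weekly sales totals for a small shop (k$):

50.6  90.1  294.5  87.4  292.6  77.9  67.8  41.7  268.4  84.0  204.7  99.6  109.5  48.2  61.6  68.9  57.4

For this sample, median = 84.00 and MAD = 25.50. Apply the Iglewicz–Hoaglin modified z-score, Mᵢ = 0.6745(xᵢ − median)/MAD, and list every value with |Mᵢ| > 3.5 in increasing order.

|Mᵢ| > 3.5 ⇔ |xᵢ − 84.00| > 3.5·25.50/0.6745 = 132.32.
So outliers lie outside [-48.32, 216.32].
268.4: M = 4.88 → outlier.
292.6: M = 5.52 → outlier.
294.5: M = 5.57 → outlier.

268.4, 292.6, 294.5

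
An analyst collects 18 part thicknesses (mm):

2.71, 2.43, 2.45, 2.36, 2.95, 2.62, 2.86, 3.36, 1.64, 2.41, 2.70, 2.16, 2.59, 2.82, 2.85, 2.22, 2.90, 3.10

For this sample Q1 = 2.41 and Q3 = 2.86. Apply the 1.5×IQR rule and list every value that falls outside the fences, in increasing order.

IQR = Q3 − Q1 = 2.86 − 2.41 = 0.45.
Lower fence = Q1 − 1.5·IQR = 2.41 − 0.675 = 1.735.
Upper fence = Q3 + 1.5·IQR = 2.86 + 0.675 = 3.535.
1.64 < 1.735 → outlier.
All remaining values lie within [1.735, 3.535].

1.64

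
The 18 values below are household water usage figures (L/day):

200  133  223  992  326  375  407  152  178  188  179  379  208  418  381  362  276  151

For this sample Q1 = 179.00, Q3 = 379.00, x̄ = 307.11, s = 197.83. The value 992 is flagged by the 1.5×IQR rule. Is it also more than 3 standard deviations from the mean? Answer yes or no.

z = (992 − 307.11) / 197.83 = 3.46.
|z| = 3.46 > 3.

yes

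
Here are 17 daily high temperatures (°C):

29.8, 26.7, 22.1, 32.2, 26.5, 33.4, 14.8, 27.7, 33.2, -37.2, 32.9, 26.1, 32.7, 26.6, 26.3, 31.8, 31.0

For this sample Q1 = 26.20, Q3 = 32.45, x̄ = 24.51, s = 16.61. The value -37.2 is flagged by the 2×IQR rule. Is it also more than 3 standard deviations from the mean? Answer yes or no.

z = (-37.2 − 24.51) / 16.61 = -3.72.
|z| = 3.72 > 3.

yes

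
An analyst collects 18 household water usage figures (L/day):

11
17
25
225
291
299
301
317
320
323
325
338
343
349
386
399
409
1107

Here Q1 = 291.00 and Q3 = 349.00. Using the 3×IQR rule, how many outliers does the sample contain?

4

IQR = 58.00; fences at 291.00 − 174.00 = 117.00 and 349.00 + 174.00 = 523.00.
Outside the cutoffs: 11, 17, 25, 1107.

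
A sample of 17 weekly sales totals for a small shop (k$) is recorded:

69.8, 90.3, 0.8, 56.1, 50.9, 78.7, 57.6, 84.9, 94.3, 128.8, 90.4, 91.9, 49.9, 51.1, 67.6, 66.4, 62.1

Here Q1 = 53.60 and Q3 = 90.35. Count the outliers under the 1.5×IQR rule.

IQR = 36.75; fences at 53.60 − 55.125 = -1.525 and 90.35 + 55.125 = 145.475.
Every value lies within the cutoffs.

0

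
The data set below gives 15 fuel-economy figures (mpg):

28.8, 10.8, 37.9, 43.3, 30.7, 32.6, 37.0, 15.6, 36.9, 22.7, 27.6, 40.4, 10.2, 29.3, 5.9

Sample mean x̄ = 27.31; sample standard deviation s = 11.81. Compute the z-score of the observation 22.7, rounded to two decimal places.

-0.39

z = (22.7 − 27.31) / 11.81 = -0.39.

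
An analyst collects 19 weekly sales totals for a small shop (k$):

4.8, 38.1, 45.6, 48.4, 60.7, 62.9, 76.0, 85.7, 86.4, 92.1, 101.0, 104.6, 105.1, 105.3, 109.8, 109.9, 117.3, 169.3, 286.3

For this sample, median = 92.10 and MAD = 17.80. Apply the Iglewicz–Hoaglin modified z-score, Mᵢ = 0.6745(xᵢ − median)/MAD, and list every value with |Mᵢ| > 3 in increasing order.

|Mᵢ| > 3 ⇔ |xᵢ − 92.10| > 3·17.80/0.6745 = 79.17.
So outliers lie outside [12.93, 171.27].
4.8: M = -3.31 → outlier.
286.3: M = 7.36 → outlier.

4.8, 286.3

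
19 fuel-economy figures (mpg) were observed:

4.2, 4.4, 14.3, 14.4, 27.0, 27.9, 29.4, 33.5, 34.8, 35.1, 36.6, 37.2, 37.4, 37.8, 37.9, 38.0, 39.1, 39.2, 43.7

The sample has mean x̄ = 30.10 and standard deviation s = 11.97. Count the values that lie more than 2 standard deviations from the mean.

Cutoffs: x̄ ± 2s = [6.16, 54.04].
Outside the cutoffs: 4.2, 4.4.

2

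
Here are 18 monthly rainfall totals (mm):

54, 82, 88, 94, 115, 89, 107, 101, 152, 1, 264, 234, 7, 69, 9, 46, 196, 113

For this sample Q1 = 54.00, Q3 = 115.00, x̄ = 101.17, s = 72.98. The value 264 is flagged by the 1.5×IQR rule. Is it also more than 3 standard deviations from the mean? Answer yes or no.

no

z = (264 − 101.17) / 72.98 = 2.23.
|z| = 2.23 ≤ 3.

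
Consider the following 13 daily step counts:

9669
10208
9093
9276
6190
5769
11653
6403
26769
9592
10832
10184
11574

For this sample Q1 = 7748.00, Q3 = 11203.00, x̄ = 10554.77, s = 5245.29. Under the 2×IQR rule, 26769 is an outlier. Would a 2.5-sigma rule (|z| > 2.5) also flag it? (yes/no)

z = (26769 − 10554.77) / 5245.29 = 3.09.
|z| = 3.09 > 2.5.

yes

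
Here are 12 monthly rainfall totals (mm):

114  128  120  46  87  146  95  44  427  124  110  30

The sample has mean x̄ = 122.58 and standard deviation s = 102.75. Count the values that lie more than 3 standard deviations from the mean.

0

Cutoffs: x̄ ± 3s = [-185.67, 430.83].
Every value lies within the cutoffs.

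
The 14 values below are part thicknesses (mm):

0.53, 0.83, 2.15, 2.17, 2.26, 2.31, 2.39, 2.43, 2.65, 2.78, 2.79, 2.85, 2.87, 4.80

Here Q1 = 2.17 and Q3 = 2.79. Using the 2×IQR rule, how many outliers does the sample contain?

IQR = 0.62; fences at 2.17 − 1.24 = 0.93 and 2.79 + 1.24 = 4.03.
Outside the cutoffs: 0.53, 0.83, 4.80.

3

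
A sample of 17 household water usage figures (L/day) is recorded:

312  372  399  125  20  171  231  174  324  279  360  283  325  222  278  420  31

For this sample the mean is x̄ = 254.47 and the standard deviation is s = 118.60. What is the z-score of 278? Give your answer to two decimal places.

z = (278 − 254.47) / 118.60 = 0.20.

0.20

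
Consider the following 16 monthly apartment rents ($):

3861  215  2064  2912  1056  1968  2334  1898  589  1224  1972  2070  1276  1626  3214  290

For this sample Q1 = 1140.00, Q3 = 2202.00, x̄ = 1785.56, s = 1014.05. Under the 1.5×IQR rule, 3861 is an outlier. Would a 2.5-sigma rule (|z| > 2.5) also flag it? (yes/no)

z = (3861 − 1785.56) / 1014.05 = 2.05.
|z| = 2.05 ≤ 2.5.

no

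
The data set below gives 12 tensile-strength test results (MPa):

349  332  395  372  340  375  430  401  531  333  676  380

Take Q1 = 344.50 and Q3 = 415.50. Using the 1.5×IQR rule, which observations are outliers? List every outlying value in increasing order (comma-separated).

IQR = Q3 − Q1 = 415.50 − 344.50 = 71.00.
Lower fence = Q1 − 1.5·IQR = 344.50 − 106.50 = 238.00.
Upper fence = Q3 + 1.5·IQR = 415.50 + 106.50 = 522.00.
531 > 522.00 → outlier.
676 > 522.00 → outlier.
All remaining values lie within [238.00, 522.00].

531, 676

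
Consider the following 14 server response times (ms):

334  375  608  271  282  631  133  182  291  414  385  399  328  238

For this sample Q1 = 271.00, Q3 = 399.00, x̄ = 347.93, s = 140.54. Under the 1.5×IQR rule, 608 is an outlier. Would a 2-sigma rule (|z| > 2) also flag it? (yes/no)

no

z = (608 − 347.93) / 140.54 = 1.85.
|z| = 1.85 ≤ 2.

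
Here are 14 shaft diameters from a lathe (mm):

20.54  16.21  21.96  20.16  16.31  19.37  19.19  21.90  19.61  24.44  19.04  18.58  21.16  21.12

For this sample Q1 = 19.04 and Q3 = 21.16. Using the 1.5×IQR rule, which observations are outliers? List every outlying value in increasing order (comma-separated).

IQR = Q3 − Q1 = 21.16 − 19.04 = 2.12.
Lower fence = Q1 − 1.5·IQR = 19.04 − 3.18 = 15.86.
Upper fence = Q3 + 1.5·IQR = 21.16 + 3.18 = 24.34.
24.44 > 24.34 → outlier.
All remaining values lie within [15.86, 24.34].

24.44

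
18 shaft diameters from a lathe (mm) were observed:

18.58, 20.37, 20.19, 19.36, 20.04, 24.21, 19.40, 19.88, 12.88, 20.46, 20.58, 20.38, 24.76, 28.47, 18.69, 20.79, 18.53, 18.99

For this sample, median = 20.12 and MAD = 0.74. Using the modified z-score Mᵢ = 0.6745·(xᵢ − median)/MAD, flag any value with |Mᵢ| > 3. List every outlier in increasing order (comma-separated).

12.88, 24.21, 24.76, 28.47

|Mᵢ| > 3 ⇔ |xᵢ − 20.12| > 3·0.74/0.6745 = 3.29.
So outliers lie outside [16.83, 23.41].
12.88: M = -6.60 → outlier.
24.21: M = 3.73 → outlier.
24.76: M = 4.23 → outlier.
28.47: M = 7.61 → outlier.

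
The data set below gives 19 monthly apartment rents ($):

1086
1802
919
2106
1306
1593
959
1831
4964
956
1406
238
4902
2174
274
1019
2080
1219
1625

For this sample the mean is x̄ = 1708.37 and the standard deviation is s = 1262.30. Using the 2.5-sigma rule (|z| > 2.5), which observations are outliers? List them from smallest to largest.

4902, 4964

Cutoffs at x̄ ± 2.5s: 1708.37 ± 2.5·1262.30 = [-1447.38, 4864.12].
4902: z = 2.53, |z| > 2.5 → outlier.
4964: z = 2.58, |z| > 2.5 → outlier.
Every other value lies within [-1447.38, 4864.12].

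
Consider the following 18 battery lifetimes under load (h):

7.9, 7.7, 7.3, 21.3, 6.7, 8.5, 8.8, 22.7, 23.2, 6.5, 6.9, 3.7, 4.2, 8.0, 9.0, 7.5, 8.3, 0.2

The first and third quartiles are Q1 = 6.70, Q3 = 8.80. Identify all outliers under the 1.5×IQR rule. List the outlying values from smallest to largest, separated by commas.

IQR = Q3 − Q1 = 8.80 − 6.70 = 2.10.
Lower fence = Q1 − 1.5·IQR = 6.70 − 3.15 = 3.55.
Upper fence = Q3 + 1.5·IQR = 8.80 + 3.15 = 11.95.
0.2 < 3.55 → outlier.
21.3 > 11.95 → outlier.
22.7 > 11.95 → outlier.
23.2 > 11.95 → outlier.
All remaining values lie within [3.55, 11.95].

0.2, 21.3, 22.7, 23.2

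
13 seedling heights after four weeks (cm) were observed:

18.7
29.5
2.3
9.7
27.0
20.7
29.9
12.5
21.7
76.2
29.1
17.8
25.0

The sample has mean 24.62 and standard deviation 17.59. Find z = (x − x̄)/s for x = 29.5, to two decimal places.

0.28

z = (29.5 − 24.62) / 17.59 = 0.28.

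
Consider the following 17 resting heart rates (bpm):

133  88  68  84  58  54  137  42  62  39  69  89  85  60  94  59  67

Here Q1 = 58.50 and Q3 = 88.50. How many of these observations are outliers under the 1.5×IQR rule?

IQR = 30.00; fences at 58.50 − 45.00 = 13.50 and 88.50 + 45.00 = 133.50.
Outside the cutoffs: 137.

1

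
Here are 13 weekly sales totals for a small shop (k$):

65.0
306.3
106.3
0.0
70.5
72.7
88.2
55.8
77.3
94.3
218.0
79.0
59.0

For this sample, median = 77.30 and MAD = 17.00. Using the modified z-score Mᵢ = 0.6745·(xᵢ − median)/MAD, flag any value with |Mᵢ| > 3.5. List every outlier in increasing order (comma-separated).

|Mᵢ| > 3.5 ⇔ |xᵢ − 77.30| > 3.5·17.00/0.6745 = 88.21.
So outliers lie outside [-10.91, 165.51].
218.0: M = 5.58 → outlier.
306.3: M = 9.09 → outlier.

218.0, 306.3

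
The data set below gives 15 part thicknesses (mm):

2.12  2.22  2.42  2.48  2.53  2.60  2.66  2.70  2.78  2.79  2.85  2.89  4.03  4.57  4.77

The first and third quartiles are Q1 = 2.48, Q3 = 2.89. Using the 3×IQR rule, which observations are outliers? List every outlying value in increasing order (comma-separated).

IQR = Q3 − Q1 = 2.89 − 2.48 = 0.41.
Lower fence = Q1 − 3·IQR = 2.48 − 1.23 = 1.25.
Upper fence = Q3 + 3·IQR = 2.89 + 1.23 = 4.12.
4.57 > 4.12 → outlier.
4.77 > 4.12 → outlier.
All remaining values lie within [1.25, 4.12].

4.57, 4.77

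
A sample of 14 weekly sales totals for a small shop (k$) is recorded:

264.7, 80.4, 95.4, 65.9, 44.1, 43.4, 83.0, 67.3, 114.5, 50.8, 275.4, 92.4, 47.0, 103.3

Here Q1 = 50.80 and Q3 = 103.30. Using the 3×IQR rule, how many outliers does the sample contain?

2

IQR = 52.50; fences at 50.80 − 157.50 = -106.70 and 103.30 + 157.50 = 260.80.
Outside the cutoffs: 264.7, 275.4.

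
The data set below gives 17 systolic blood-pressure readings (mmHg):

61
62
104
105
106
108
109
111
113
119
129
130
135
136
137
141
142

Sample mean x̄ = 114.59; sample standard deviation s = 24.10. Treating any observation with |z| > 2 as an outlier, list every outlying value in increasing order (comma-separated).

Cutoffs at x̄ ± 2s: 114.59 ± 2·24.10 = [66.39, 162.79].
61: z = -2.22, |z| > 2 → outlier.
62: z = -2.18, |z| > 2 → outlier.
Every other value lies within [66.39, 162.79].

61, 62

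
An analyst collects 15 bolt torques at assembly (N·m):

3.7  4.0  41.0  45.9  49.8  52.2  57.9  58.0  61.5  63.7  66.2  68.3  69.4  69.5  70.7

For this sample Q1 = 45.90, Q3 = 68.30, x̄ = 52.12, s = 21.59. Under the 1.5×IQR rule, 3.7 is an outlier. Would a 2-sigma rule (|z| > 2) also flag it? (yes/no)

z = (3.7 − 52.12) / 21.59 = -2.24.
|z| = 2.24 > 2.

yes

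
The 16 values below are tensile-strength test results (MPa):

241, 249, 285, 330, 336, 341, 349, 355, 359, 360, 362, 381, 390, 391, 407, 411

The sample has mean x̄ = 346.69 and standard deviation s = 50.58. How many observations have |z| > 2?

Cutoffs: x̄ ± 2s = [245.53, 447.85].
Outside the cutoffs: 241.

1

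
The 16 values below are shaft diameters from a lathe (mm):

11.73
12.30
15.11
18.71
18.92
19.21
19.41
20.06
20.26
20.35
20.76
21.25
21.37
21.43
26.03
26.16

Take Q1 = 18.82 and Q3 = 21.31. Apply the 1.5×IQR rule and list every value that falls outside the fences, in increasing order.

IQR = Q3 − Q1 = 21.31 − 18.82 = 2.49.
Lower fence = Q1 − 1.5·IQR = 18.82 − 3.735 = 15.085.
Upper fence = Q3 + 1.5·IQR = 21.31 + 3.735 = 25.045.
11.73 < 15.085 → outlier.
12.30 < 15.085 → outlier.
26.03 > 25.045 → outlier.
26.16 > 25.045 → outlier.
All remaining values lie within [15.085, 25.045].

11.73, 12.30, 26.03, 26.16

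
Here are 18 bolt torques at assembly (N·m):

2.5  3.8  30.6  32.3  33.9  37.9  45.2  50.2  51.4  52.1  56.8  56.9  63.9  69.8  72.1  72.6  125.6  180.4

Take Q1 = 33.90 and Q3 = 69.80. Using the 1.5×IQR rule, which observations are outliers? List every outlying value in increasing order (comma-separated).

IQR = Q3 − Q1 = 69.80 − 33.90 = 35.90.
Lower fence = Q1 − 1.5·IQR = 33.90 − 53.85 = -19.95.
Upper fence = Q3 + 1.5·IQR = 69.80 + 53.85 = 123.65.
125.6 > 123.65 → outlier.
180.4 > 123.65 → outlier.
All remaining values lie within [-19.95, 123.65].

125.6, 180.4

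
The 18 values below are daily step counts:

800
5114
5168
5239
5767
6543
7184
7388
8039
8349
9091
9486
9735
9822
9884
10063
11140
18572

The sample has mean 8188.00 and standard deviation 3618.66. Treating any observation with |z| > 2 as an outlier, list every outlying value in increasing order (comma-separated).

800, 18572

Cutoffs at x̄ ± 2s: 8188.00 ± 2·3618.66 = [950.68, 15425.32].
800: z = -2.04, |z| > 2 → outlier.
18572: z = 2.87, |z| > 2 → outlier.
Every other value lies within [950.68, 15425.32].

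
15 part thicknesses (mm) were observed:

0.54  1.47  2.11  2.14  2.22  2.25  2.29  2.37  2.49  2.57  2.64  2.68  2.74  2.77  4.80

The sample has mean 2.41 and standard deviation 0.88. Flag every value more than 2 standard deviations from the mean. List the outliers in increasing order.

0.54, 4.80

Cutoffs at x̄ ± 2s: 2.41 ± 2·0.88 = [0.65, 4.17].
0.54: z = -2.13, |z| > 2 → outlier.
4.80: z = 2.72, |z| > 2 → outlier.
Every other value lies within [0.65, 4.17].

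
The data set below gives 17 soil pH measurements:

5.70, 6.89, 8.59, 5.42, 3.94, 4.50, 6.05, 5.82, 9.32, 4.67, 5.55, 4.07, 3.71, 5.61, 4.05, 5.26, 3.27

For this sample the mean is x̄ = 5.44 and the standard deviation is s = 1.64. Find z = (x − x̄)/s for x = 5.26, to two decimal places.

-0.11

z = (5.26 − 5.44) / 1.64 = -0.11.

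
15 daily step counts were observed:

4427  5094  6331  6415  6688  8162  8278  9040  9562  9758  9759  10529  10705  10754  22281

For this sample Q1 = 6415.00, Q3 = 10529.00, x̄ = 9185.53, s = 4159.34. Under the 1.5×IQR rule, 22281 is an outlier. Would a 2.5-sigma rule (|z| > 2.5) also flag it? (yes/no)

z = (22281 − 9185.53) / 4159.34 = 3.15.
|z| = 3.15 > 2.5.

yes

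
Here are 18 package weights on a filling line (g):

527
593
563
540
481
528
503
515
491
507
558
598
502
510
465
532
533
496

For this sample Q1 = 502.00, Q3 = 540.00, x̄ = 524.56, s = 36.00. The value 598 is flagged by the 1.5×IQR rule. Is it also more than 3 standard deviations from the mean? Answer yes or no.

no

z = (598 − 524.56) / 36.00 = 2.04.
|z| = 2.04 ≤ 3.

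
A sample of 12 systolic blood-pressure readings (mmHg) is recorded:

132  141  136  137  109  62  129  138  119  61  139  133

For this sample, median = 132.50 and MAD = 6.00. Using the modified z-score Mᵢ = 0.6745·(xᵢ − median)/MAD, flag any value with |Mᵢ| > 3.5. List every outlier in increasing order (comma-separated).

|Mᵢ| > 3.5 ⇔ |xᵢ − 132.50| > 3.5·6.00/0.6745 = 31.13.
So outliers lie outside [101.37, 163.63].
61: M = -8.04 → outlier.
62: M = -7.93 → outlier.

61, 62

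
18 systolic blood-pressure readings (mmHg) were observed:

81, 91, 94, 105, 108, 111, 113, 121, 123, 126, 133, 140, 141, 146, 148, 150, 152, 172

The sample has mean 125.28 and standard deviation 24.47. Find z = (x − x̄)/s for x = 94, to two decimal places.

z = (94 − 125.28) / 24.47 = -1.28.

-1.28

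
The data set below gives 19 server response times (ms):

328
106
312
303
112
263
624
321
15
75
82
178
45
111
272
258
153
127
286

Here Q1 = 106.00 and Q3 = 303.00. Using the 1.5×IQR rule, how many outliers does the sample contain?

1

IQR = 197.00; fences at 106.00 − 295.50 = -189.50 and 303.00 + 295.50 = 598.50.
Outside the cutoffs: 624.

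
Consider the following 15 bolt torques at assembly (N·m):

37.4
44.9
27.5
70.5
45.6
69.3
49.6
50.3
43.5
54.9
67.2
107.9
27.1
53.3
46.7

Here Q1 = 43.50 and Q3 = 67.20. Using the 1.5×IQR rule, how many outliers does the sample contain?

1

IQR = 23.70; fences at 43.50 − 35.55 = 7.95 and 67.20 + 35.55 = 102.75.
Outside the cutoffs: 107.9.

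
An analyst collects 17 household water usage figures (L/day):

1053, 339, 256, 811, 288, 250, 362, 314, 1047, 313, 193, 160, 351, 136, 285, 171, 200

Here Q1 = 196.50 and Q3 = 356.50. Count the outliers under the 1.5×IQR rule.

IQR = 160.00; fences at 196.50 − 240.00 = -43.50 and 356.50 + 240.00 = 596.50.
Outside the cutoffs: 811, 1047, 1053.

3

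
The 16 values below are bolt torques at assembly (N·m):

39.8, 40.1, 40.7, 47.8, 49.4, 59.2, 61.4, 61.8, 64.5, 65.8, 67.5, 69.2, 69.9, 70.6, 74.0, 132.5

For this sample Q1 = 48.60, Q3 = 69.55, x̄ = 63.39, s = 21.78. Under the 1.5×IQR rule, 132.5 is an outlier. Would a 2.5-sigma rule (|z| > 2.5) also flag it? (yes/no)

yes

z = (132.5 − 63.39) / 21.78 = 3.17.
|z| = 3.17 > 2.5.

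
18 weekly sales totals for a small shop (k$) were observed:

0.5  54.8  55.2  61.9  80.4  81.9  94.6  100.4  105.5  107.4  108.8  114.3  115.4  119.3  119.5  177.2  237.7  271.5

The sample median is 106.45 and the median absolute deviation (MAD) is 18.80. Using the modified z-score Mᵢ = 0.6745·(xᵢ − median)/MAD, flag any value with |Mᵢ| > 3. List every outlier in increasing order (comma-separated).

0.5, 237.7, 271.5

|Mᵢ| > 3 ⇔ |xᵢ − 106.45| > 3·18.80/0.6745 = 83.62.
So outliers lie outside [22.83, 190.07].
0.5: M = -3.80 → outlier.
237.7: M = 4.71 → outlier.
271.5: M = 5.92 → outlier.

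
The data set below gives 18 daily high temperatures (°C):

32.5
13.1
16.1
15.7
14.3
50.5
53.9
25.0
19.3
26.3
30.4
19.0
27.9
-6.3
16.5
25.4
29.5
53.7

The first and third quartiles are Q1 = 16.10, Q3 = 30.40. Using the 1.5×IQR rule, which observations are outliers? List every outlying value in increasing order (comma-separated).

-6.3, 53.7, 53.9

IQR = Q3 − Q1 = 30.40 − 16.10 = 14.30.
Lower fence = Q1 − 1.5·IQR = 16.10 − 21.45 = -5.35.
Upper fence = Q3 + 1.5·IQR = 30.40 + 21.45 = 51.85.
-6.3 < -5.35 → outlier.
53.7 > 51.85 → outlier.
53.9 > 51.85 → outlier.
All remaining values lie within [-5.35, 51.85].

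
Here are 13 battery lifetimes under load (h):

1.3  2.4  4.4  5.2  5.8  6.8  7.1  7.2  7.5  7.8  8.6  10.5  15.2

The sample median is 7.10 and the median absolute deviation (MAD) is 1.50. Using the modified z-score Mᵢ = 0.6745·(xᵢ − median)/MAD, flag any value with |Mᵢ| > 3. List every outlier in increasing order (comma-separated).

|Mᵢ| > 3 ⇔ |xᵢ − 7.10| > 3·1.50/0.6745 = 6.67.
So outliers lie outside [0.43, 13.77].
15.2: M = 3.64 → outlier.

15.2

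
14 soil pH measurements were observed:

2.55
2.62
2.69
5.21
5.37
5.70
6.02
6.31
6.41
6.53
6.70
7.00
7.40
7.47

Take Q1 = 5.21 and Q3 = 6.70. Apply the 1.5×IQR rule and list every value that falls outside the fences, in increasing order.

IQR = Q3 − Q1 = 6.70 − 5.21 = 1.49.
Lower fence = Q1 − 1.5·IQR = 5.21 − 2.235 = 2.975.
Upper fence = Q3 + 1.5·IQR = 6.70 + 2.235 = 8.935.
2.55 < 2.975 → outlier.
2.62 < 2.975 → outlier.
2.69 < 2.975 → outlier.
All remaining values lie within [2.975, 8.935].

2.55, 2.62, 2.69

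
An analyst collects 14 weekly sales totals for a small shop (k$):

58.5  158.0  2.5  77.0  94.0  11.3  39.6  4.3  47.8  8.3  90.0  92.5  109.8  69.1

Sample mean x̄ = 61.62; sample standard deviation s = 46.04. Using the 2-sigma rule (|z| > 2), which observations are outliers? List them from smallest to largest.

158.0

Cutoffs at x̄ ± 2s: 61.62 ± 2·46.04 = [-30.46, 153.70].
158.0: z = 2.09, |z| > 2 → outlier.
Every other value lies within [-30.46, 153.70].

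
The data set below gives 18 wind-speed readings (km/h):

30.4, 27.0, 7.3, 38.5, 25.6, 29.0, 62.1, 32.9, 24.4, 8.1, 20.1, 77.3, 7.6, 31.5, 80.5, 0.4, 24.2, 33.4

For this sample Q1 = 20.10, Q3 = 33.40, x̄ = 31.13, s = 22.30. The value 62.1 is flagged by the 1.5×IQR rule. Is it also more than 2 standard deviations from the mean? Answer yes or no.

z = (62.1 − 31.13) / 22.30 = 1.39.
|z| = 1.39 ≤ 2.

no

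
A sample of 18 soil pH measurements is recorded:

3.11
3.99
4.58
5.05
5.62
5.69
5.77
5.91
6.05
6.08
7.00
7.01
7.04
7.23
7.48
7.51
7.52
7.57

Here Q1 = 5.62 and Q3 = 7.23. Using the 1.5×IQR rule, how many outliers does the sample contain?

IQR = 1.61; fences at 5.62 − 2.415 = 3.205 and 7.23 + 2.415 = 9.645.
Outside the cutoffs: 3.11.

1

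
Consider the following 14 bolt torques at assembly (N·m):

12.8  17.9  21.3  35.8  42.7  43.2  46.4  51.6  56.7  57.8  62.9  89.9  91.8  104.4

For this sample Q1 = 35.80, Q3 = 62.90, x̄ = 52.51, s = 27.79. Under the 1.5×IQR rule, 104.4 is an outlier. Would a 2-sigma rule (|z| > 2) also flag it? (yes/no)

z = (104.4 − 52.51) / 27.79 = 1.87.
|z| = 1.87 ≤ 2.

no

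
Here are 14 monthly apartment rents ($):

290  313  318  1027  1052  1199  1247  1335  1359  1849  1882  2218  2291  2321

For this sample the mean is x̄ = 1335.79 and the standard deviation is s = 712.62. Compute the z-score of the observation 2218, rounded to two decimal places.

z = (2218 − 1335.79) / 712.62 = 1.24.

1.24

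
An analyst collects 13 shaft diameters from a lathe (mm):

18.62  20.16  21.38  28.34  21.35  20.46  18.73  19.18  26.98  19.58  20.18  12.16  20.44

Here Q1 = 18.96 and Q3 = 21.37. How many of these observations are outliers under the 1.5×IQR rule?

IQR = 2.41; fences at 18.96 − 3.615 = 15.345 and 21.37 + 3.615 = 24.985.
Outside the cutoffs: 12.16, 26.98, 28.34.

3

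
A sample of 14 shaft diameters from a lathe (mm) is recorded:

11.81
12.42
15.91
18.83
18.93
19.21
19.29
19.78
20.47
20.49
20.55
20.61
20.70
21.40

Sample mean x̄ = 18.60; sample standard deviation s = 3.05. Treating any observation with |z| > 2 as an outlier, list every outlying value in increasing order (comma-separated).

11.81, 12.42

Cutoffs at x̄ ± 2s: 18.60 ± 2·3.05 = [12.50, 24.70].
11.81: z = -2.23, |z| > 2 → outlier.
12.42: z = -2.03, |z| > 2 → outlier.
Every other value lies within [12.50, 24.70].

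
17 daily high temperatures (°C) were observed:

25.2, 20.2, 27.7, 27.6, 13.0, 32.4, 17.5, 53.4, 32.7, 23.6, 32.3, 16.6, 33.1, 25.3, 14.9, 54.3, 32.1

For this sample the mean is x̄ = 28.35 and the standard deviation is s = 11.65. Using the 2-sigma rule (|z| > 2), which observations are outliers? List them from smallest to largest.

Cutoffs at x̄ ± 2s: 28.35 ± 2·11.65 = [5.05, 51.65].
53.4: z = 2.15, |z| > 2 → outlier.
54.3: z = 2.23, |z| > 2 → outlier.
Every other value lies within [5.05, 51.65].

53.4, 54.3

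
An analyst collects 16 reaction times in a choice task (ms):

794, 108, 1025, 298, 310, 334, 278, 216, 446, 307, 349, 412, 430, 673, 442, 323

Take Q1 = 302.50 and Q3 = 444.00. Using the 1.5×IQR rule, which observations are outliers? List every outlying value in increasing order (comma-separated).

IQR = Q3 − Q1 = 444.00 − 302.50 = 141.50.
Lower fence = Q1 − 1.5·IQR = 302.50 − 212.25 = 90.25.
Upper fence = Q3 + 1.5·IQR = 444.00 + 212.25 = 656.25.
673 > 656.25 → outlier.
794 > 656.25 → outlier.
1025 > 656.25 → outlier.
All remaining values lie within [90.25, 656.25].

673, 794, 1025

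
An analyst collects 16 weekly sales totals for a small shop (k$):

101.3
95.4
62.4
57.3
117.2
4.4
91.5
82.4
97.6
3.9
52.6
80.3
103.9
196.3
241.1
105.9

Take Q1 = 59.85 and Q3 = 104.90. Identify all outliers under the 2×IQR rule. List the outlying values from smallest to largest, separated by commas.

IQR = Q3 − Q1 = 104.90 − 59.85 = 45.05.
Lower fence = Q1 − 2·IQR = 59.85 − 90.10 = -30.25.
Upper fence = Q3 + 2·IQR = 104.90 + 90.10 = 195.00.
196.3 > 195.00 → outlier.
241.1 > 195.00 → outlier.
All remaining values lie within [-30.25, 195.00].

196.3, 241.1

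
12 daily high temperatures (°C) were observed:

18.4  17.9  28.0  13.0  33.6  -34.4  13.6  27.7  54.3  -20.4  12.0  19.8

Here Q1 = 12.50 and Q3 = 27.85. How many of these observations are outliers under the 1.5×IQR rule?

3

IQR = 15.35; fences at 12.50 − 23.025 = -10.525 and 27.85 + 23.025 = 50.875.
Outside the cutoffs: -34.4, -20.4, 54.3.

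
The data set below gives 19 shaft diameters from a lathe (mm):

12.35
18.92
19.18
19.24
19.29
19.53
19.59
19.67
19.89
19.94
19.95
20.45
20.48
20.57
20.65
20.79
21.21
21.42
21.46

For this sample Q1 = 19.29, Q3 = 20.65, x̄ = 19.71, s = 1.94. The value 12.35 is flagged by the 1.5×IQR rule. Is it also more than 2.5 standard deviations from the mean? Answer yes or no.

yes

z = (12.35 − 19.71) / 1.94 = -3.79.
|z| = 3.79 > 2.5.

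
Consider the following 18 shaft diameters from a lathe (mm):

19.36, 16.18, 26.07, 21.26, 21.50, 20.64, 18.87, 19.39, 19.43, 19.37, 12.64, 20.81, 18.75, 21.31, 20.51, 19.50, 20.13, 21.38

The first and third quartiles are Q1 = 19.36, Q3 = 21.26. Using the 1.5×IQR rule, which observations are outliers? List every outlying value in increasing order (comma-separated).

12.64, 16.18, 26.07

IQR = Q3 − Q1 = 21.26 − 19.36 = 1.90.
Lower fence = Q1 − 1.5·IQR = 19.36 − 2.85 = 16.51.
Upper fence = Q3 + 1.5·IQR = 21.26 + 2.85 = 24.11.
12.64 < 16.51 → outlier.
16.18 < 16.51 → outlier.
26.07 > 24.11 → outlier.
All remaining values lie within [16.51, 24.11].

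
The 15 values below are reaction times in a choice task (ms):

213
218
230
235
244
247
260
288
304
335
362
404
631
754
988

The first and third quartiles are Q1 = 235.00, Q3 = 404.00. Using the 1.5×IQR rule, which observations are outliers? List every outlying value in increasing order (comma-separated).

754, 988

IQR = Q3 − Q1 = 404.00 − 235.00 = 169.00.
Lower fence = Q1 − 1.5·IQR = 235.00 − 253.50 = -18.50.
Upper fence = Q3 + 1.5·IQR = 404.00 + 253.50 = 657.50.
754 > 657.50 → outlier.
988 > 657.50 → outlier.
All remaining values lie within [-18.50, 657.50].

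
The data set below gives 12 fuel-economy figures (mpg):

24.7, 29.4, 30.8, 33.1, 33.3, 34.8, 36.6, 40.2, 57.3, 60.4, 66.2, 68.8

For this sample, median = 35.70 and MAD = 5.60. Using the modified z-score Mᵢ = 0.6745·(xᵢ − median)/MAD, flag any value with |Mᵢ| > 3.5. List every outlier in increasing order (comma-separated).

66.2, 68.8

|Mᵢ| > 3.5 ⇔ |xᵢ − 35.70| > 3.5·5.60/0.6745 = 29.06.
So outliers lie outside [6.64, 64.76].
66.2: M = 3.67 → outlier.
68.8: M = 3.99 → outlier.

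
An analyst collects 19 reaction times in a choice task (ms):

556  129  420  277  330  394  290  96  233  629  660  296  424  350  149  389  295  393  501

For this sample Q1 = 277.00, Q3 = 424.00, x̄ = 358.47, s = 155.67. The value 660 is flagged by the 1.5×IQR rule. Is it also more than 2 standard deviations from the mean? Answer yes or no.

no

z = (660 − 358.47) / 155.67 = 1.94.
|z| = 1.94 ≤ 2.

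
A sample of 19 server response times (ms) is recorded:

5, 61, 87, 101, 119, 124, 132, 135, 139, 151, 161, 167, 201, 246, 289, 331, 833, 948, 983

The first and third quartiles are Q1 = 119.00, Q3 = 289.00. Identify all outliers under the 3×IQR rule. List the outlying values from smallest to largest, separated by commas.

IQR = Q3 − Q1 = 289.00 − 119.00 = 170.00.
Lower fence = Q1 − 3·IQR = 119.00 − 510.00 = -391.00.
Upper fence = Q3 + 3·IQR = 289.00 + 510.00 = 799.00.
833 > 799.00 → outlier.
948 > 799.00 → outlier.
983 > 799.00 → outlier.
All remaining values lie within [-391.00, 799.00].

833, 948, 983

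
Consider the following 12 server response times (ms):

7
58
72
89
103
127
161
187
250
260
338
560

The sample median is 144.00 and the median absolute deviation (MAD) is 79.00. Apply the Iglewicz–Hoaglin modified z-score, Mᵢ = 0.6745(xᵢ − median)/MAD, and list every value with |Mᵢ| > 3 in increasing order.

|Mᵢ| > 3 ⇔ |xᵢ − 144.00| > 3·79.00/0.6745 = 351.37.
So outliers lie outside [-207.37, 495.37].
560: M = 3.55 → outlier.

560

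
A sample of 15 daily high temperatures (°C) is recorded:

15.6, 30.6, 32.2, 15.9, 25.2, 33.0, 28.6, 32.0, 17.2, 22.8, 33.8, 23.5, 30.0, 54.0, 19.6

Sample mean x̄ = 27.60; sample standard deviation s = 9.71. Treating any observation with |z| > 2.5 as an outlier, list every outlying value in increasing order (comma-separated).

54.0

Cutoffs at x̄ ± 2.5s: 27.60 ± 2.5·9.71 = [3.325, 51.875].
54.0: z = 2.72, |z| > 2.5 → outlier.
Every other value lies within [3.325, 51.875].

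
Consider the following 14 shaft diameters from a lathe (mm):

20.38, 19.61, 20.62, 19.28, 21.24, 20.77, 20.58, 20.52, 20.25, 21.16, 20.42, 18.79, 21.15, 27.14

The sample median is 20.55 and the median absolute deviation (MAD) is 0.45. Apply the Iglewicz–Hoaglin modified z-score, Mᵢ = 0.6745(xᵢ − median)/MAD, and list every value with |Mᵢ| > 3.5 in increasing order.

|Mᵢ| > 3.5 ⇔ |xᵢ − 20.55| > 3.5·0.45/0.6745 = 2.34.
So outliers lie outside [18.21, 22.89].
27.14: M = 9.88 → outlier.

27.14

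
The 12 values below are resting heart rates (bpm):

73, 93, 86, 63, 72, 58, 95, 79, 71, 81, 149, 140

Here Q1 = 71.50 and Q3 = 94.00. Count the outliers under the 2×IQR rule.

IQR = 22.50; fences at 71.50 − 45.00 = 26.50 and 94.00 + 45.00 = 139.00.
Outside the cutoffs: 140, 149.

2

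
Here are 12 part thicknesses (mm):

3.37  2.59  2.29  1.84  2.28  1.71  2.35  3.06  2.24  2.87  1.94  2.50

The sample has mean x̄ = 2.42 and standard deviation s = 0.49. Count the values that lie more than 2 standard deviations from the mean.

0

Cutoffs: x̄ ± 2s = [1.44, 3.40].
Every value lies within the cutoffs.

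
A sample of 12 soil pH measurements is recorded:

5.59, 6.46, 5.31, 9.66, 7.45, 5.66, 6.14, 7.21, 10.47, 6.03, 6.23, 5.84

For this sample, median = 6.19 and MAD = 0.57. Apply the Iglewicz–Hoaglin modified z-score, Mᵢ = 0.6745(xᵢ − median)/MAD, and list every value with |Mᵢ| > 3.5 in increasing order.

|Mᵢ| > 3.5 ⇔ |xᵢ − 6.19| > 3.5·0.57/0.6745 = 2.96.
So outliers lie outside [3.23, 9.15].
9.66: M = 4.11 → outlier.
10.47: M = 5.06 → outlier.

9.66, 10.47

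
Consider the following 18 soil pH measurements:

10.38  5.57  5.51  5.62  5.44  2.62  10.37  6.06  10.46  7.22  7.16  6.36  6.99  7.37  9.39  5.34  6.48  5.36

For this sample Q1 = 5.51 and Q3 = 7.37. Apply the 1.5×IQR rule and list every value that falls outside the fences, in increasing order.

2.62, 10.37, 10.38, 10.46

IQR = Q3 − Q1 = 7.37 − 5.51 = 1.86.
Lower fence = Q1 − 1.5·IQR = 5.51 − 2.79 = 2.72.
Upper fence = Q3 + 1.5·IQR = 7.37 + 2.79 = 10.16.
2.62 < 2.72 → outlier.
10.37 > 10.16 → outlier.
10.38 > 10.16 → outlier.
10.46 > 10.16 → outlier.
All remaining values lie within [2.72, 10.16].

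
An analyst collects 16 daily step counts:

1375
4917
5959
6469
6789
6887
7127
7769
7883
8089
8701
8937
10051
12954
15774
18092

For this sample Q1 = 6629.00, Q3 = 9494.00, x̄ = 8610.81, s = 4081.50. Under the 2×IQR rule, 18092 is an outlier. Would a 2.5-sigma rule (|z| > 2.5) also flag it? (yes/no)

z = (18092 − 8610.81) / 4081.50 = 2.32.
|z| = 2.32 ≤ 2.5.

no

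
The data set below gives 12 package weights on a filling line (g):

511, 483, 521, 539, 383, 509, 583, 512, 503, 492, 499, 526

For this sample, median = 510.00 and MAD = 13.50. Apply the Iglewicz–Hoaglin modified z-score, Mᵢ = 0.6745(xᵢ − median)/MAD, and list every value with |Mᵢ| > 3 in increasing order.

|Mᵢ| > 3 ⇔ |xᵢ − 510.00| > 3·13.50/0.6745 = 60.04.
So outliers lie outside [449.96, 570.04].
383: M = -6.35 → outlier.
583: M = 3.65 → outlier.

383, 583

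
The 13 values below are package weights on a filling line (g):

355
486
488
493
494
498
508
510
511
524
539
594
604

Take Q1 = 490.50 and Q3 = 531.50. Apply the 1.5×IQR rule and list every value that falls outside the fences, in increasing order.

IQR = Q3 − Q1 = 531.50 − 490.50 = 41.00.
Lower fence = Q1 − 1.5·IQR = 490.50 − 61.50 = 429.00.
Upper fence = Q3 + 1.5·IQR = 531.50 + 61.50 = 593.00.
355 < 429.00 → outlier.
594 > 593.00 → outlier.
604 > 593.00 → outlier.
All remaining values lie within [429.00, 593.00].

355, 594, 604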